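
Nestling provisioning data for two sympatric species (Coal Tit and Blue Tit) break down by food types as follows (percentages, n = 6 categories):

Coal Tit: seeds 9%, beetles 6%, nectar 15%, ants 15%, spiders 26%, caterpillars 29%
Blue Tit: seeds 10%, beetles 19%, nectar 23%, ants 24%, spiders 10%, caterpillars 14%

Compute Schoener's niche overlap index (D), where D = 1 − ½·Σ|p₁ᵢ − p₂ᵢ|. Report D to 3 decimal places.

Convert percentages to proportions (divide by 100).
Σ|p₁ᵢ − p₂ᵢ| = 0.01 + 0.13 + 0.08 + 0.09 + 0.16 + 0.15 = 0.62
D = 1 − ½ × 0.62 = 1 − 0.310 = 0.69000

0.690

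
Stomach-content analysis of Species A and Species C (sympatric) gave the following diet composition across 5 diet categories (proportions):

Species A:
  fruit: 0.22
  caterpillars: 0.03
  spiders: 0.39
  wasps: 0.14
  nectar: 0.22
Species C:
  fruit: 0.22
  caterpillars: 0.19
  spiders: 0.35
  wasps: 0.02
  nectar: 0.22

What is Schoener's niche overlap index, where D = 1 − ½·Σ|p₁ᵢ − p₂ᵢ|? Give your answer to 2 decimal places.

0.84

Σ|p₁ᵢ − p₂ᵢ| = 0.00 + 0.16 + 0.04 + 0.12 + 0.00 = 0.32
D = 1 − ½ × 0.32 = 1 − 0.160 = 0.8400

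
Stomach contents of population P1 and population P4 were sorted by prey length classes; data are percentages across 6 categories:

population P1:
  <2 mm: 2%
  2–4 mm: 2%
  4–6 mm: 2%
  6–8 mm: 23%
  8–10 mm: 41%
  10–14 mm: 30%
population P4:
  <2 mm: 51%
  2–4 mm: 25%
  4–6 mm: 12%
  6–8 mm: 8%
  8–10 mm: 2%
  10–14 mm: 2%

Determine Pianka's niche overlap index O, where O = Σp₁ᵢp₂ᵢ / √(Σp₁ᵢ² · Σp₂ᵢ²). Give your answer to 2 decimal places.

Convert percentages to proportions (divide by 100).
Σ p₁ᵢp₂ᵢ = 0.0102 + 0.0050 + 0.0024 + 0.0184 + 0.0082 + 0.0060 = 0.0502
Σp_1ᵢ² = 0.02² + 0.02² + 0.02² + 0.23² + 0.41² + 0.30² = 0.0004 + 0.0004 + 0.0004 + 0.0529 + 0.1681 + 0.0900 = 0.3122
Σp_2ᵢ² = 0.51² + 0.25² + 0.12² + 0.08² + 0.02² + 0.02² = 0.2601 + 0.0625 + 0.0144 + 0.0064 + 0.0004 + 0.0004 = 0.3442
O = 0.0502 / √(0.3122 × 0.3442) = 0.0502 / 0.32781 = 0.1531

0.15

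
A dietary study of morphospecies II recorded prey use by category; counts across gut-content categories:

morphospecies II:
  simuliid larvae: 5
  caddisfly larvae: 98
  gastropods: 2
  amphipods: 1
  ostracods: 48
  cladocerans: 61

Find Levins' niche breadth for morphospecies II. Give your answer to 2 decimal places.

2.95

Proportions for morphospecies II (n=215): 5/215=0.0233, 98/215=0.4558, 2/215=0.0093, 1/215=0.0047, 48/215=0.2233, 61/215=0.2837
Σpᵢ² = 0.0233² + 0.4558² + 0.0093² + 0.0047² + 0.2233² + 0.2837² = 0.000543 + 0.207754 + 0.000086 + 0.000022 + 0.049863 + 0.080486 = 0.338754
B = 1 / 0.338754 = 2.9520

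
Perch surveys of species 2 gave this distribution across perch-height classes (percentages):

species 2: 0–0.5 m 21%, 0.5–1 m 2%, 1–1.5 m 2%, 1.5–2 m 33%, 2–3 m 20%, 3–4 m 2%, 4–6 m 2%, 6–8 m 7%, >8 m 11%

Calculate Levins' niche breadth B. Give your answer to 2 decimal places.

Convert percentages to proportions (divide by 100).
Σpᵢ² = 0.21² + 0.02² + 0.02² + 0.33² + 0.20² + 0.02² + 0.02² + 0.07² + 0.11² = 0.0441 + 0.0004 + 0.0004 + 0.1089 + 0.0400 + 0.0004 + 0.0004 + 0.0049 + 0.0121 = 0.2116
B = 1 / 0.2116 = 4.7259

4.73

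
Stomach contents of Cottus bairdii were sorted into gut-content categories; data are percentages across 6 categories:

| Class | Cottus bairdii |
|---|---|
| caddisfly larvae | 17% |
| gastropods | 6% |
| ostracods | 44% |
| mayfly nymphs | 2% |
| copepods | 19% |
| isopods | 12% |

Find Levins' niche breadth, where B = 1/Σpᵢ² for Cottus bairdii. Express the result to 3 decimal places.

3.610

Convert percentages to proportions (divide by 100).
Σpᵢ² = 0.17² + 0.06² + 0.44² + 0.02² + 0.19² + 0.12² = 0.0289 + 0.0036 + 0.1936 + 0.0004 + 0.0361 + 0.0144 = 0.2770
B = 1 / 0.2770 = 3.61011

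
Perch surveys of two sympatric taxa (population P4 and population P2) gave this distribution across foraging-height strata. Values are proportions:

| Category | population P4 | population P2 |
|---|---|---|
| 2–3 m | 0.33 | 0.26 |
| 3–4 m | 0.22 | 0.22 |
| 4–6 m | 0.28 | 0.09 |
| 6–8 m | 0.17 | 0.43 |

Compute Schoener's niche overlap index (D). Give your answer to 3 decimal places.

Σ|p₁ᵢ − p₂ᵢ| = 0.07 + 0.00 + 0.19 + 0.26 = 0.52
D = 1 − ½ × 0.52 = 1 − 0.260 = 0.74000

0.740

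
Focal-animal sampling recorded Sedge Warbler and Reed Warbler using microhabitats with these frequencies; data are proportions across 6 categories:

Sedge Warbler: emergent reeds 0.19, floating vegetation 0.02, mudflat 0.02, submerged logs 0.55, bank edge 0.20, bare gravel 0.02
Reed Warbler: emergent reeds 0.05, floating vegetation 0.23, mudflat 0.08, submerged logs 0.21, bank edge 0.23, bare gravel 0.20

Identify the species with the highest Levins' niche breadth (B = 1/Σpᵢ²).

Reed Warbler

Σp_Sedgᵢ² = 0.19² + 0.02² + 0.02² + 0.55² + 0.20² + 0.02² = 0.0361 + 0.0004 + 0.0004 + 0.3025 + 0.0400 + 0.0004 = 0.3798
B_Sedg = 1 / 0.3798 = 2.6330
Σp_Reedᵢ² = 0.05² + 0.23² + 0.08² + 0.21² + 0.23² + 0.20² = 0.0025 + 0.0529 + 0.0064 + 0.0441 + 0.0529 + 0.0400 = 0.1988
B_Reed = 1 / 0.1988 = 5.0302
Highest B → broadest niche (most generalist): Reed Warbler (B = 5.03).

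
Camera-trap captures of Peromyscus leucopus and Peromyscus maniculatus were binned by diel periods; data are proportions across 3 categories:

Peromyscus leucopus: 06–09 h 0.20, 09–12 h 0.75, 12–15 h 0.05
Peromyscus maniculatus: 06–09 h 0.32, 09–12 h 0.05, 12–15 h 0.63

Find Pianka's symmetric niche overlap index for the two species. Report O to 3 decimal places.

Σ p₁ᵢp₂ᵢ = 0.0640 + 0.0375 + 0.0315 = 0.1330
Σp_1ᵢ² = 0.20² + 0.75² + 0.05² = 0.0400 + 0.5625 + 0.0025 = 0.6050
Σp_2ᵢ² = 0.32² + 0.05² + 0.63² = 0.1024 + 0.0025 + 0.3969 = 0.5018
O = 0.1330 / √(0.6050 × 0.5018) = 0.1330 / 0.550989 = 0.24138

0.241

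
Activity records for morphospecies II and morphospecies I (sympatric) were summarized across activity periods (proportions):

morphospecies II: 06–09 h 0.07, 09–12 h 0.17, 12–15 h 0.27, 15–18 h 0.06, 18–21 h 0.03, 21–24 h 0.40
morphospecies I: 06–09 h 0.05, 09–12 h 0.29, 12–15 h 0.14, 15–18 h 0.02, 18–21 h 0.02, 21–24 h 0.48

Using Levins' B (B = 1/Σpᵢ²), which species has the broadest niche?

morphospecies II

Σp_IIᵢ² = 0.07² + 0.17² + 0.27² + 0.06² + 0.03² + 0.40² = 0.0049 + 0.0289 + 0.0729 + 0.0036 + 0.0009 + 0.1600 = 0.2712
B_II = 1 / 0.2712 = 3.6873
Σp_Iᵢ² = 0.05² + 0.29² + 0.14² + 0.02² + 0.02² + 0.48² = 0.0025 + 0.0841 + 0.0196 + 0.0004 + 0.0004 + 0.2304 = 0.3374
B_I = 1 / 0.3374 = 2.9638
Highest B → broadest niche (most generalist): morphospecies II (B = 3.69).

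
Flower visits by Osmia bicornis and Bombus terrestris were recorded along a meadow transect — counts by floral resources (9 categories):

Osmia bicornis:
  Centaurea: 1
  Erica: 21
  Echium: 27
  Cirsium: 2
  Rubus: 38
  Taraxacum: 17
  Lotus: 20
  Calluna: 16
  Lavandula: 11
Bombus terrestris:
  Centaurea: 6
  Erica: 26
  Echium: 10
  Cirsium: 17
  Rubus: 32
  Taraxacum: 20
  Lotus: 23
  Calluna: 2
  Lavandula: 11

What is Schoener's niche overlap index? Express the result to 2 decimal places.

0.77

Proportions for Osmia bicornis (n=153): 1/153=0.0065, 21/153=0.1373, 27/153=0.1765, 2/153=0.0131, 38/153=0.2484, 17/153=0.1111, 20/153=0.1307, 16/153=0.1046, 11/153=0.0719
Proportions for Bombus terrestris (n=147): 6/147=0.0408, 26/147=0.1769, 10/147=0.0680, 17/147=0.1156, 32/147=0.2177, 20/147=0.1361, 23/147=0.1565, 2/147=0.0136, 11/147=0.0748
Σ|p₁ᵢ − p₂ᵢ| = 0.0343 + 0.0396 + 0.1085 + 0.1025 + 0.0307 + 0.0250 + 0.0258 + 0.0910 + 0.0029 = 0.4603
D = 1 − ½ × 0.4603 = 1 − 0.23015 = 0.76985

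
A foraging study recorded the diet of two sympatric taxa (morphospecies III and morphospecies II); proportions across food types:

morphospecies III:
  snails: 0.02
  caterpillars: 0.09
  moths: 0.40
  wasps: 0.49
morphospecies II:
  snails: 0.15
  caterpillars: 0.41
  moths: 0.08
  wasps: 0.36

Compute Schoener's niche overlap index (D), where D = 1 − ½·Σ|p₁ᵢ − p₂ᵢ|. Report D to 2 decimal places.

Σ|p₁ᵢ − p₂ᵢ| = 0.13 + 0.32 + 0.32 + 0.13 = 0.90
D = 1 − ½ × 0.90 = 1 − 0.450 = 0.5500

0.55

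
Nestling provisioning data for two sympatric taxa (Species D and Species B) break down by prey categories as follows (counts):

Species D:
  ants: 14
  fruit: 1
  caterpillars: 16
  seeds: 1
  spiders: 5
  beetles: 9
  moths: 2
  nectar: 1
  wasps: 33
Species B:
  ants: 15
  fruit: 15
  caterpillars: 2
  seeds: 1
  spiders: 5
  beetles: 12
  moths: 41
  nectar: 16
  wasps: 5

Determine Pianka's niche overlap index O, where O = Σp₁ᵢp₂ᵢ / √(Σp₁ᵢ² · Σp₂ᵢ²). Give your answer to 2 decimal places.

Proportions for Species D (n=82): 14/82=0.1707, 1/82=0.0122, 16/82=0.1951, 1/82=0.0122, 5/82=0.0610, 9/82=0.1098, 2/82=0.0244, 1/82=0.0122, 33/82=0.4024
Proportions for Species B (n=112): 15/112=0.1339, 15/112=0.1339, 2/112=0.0179, 1/112=0.0089, 5/112=0.0446, 12/112=0.1071, 41/112=0.3661, 16/112=0.1429, 5/112=0.0446
Σ p₁ᵢp₂ᵢ = 0.022857 + 0.001634 + 0.003492 + 0.000109 + 0.002721 + 0.011760 + 0.008933 + 0.001743 + 0.017947 = 0.071196
Σp_1ᵢ² = 0.1707² + 0.0122² + 0.1951² + 0.0122² + 0.0610² + 0.1098² + 0.0244² + 0.0122² + 0.4024² = 0.029138 + 0.000149 + 0.038064 + 0.000149 + 0.003721 + 0.012056 + 0.000595 + 0.000149 + 0.161926 = 0.245947
Σp_2ᵢ² = 0.1339² + 0.1339² + 0.0179² + 0.0089² + 0.0446² + 0.1071² + 0.3661² + 0.1429² + 0.0446² = 0.017929 + 0.017929 + 0.000320 + 0.000079 + 0.001989 + 0.011470 + 0.134029 + 0.020420 + 0.001989 = 0.206154
O = 0.071196 / √(0.245947 × 0.206154) = 0.071196 / 0.2251732 = 0.3162

0.32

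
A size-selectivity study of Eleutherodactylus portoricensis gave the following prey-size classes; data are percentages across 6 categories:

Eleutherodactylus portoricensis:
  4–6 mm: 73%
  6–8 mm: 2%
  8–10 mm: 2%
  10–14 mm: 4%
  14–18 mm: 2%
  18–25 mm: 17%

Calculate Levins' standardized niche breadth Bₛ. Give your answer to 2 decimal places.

0.15

Convert percentages to proportions (divide by 100).
Σpᵢ² = 0.73² + 0.02² + 0.02² + 0.04² + 0.02² + 0.17² = 0.5329 + 0.0004 + 0.0004 + 0.0016 + 0.0004 + 0.0289 = 0.5646
B = 1 / 0.5646 = 1.7712
Bₛ = (B − 1)/(n − 1) = (1.7712 − 1)/(6 − 1) = 0.7712/5 = 0.1542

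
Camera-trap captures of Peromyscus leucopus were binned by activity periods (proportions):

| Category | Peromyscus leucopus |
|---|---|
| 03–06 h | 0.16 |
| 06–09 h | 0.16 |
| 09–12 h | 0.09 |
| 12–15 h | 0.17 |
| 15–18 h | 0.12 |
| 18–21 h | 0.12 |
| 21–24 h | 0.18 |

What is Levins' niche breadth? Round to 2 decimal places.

6.69

Σpᵢ² = 0.16² + 0.16² + 0.09² + 0.17² + 0.12² + 0.12² + 0.18² = 0.0256 + 0.0256 + 0.0081 + 0.0289 + 0.0144 + 0.0144 + 0.0324 = 0.1494
B = 1 / 0.1494 = 6.6934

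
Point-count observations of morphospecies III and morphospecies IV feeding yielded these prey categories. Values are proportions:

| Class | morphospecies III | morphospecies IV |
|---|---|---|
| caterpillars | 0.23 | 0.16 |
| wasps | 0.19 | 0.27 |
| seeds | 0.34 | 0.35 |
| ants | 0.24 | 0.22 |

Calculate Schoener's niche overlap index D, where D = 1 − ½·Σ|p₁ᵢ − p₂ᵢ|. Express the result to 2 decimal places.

0.91

Σ|p₁ᵢ − p₂ᵢ| = 0.07 + 0.08 + 0.01 + 0.02 = 0.18
D = 1 − ½ × 0.18 = 1 − 0.090 = 0.9100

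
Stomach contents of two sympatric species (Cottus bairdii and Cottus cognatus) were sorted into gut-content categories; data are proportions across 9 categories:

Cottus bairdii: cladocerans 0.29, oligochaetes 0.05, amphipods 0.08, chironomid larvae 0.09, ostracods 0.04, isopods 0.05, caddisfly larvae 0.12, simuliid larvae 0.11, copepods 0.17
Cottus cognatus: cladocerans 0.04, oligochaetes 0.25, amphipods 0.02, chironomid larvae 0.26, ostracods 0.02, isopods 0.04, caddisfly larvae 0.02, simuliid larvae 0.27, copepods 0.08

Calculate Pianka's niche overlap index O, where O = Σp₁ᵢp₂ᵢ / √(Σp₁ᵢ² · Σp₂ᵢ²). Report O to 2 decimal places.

Σ p₁ᵢp₂ᵢ = 0.0116 + 0.0125 + 0.0016 + 0.0234 + 0.0008 + 0.0020 + 0.0024 + 0.0297 + 0.0136 = 0.0976
Σp_1ᵢ² = 0.29² + 0.05² + 0.08² + 0.09² + 0.04² + 0.05² + 0.12² + 0.11² + 0.17² = 0.0841 + 0.0025 + 0.0064 + 0.0081 + 0.0016 + 0.0025 + 0.0144 + 0.0121 + 0.0289 = 0.1606
Σp_2ᵢ² = 0.04² + 0.25² + 0.02² + 0.26² + 0.02² + 0.04² + 0.02² + 0.27² + 0.08² = 0.0016 + 0.0625 + 0.0004 + 0.0676 + 0.0004 + 0.0016 + 0.0004 + 0.0729 + 0.0064 = 0.2138
O = 0.0976 / √(0.1606 × 0.2138) = 0.0976 / 0.18530 = 0.5267

0.53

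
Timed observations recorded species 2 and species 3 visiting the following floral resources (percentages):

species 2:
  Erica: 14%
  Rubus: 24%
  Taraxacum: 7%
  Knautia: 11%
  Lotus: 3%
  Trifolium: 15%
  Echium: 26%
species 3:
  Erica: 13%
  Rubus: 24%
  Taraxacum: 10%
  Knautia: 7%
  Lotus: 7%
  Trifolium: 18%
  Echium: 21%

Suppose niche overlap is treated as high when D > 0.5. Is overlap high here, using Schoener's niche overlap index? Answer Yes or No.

Yes

Convert percentages to proportions (divide by 100).
Σ|p₁ᵢ − p₂ᵢ| = 0.01 + 0.00 + 0.03 + 0.04 + 0.04 + 0.03 + 0.05 = 0.20
D = 1 − ½ × 0.20 = 1 − 0.100 = 0.9000
D = 0.9000 > 0.5 → Yes.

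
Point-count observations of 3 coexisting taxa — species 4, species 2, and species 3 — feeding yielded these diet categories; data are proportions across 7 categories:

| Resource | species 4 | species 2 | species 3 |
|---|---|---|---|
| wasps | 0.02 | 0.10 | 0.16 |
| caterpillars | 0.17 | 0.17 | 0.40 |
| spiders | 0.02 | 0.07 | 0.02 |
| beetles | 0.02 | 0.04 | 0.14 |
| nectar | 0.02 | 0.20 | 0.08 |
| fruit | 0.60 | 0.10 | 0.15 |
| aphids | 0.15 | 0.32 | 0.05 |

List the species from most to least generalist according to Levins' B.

species 2 > species 3 > species 4

Σp_4ᵢ² = 0.02² + 0.17² + 0.02² + 0.02² + 0.02² + 0.60² + 0.15² = 0.0004 + 0.0289 + 0.0004 + 0.0004 + 0.0004 + 0.3600 + 0.0225 = 0.4130
B_4 = 1 / 0.4130 = 2.4213
Σp_2ᵢ² = 0.10² + 0.17² + 0.07² + 0.04² + 0.20² + 0.10² + 0.32² = 0.0100 + 0.0289 + 0.0049 + 0.0016 + 0.0400 + 0.0100 + 0.1024 = 0.1978
B_2 = 1 / 0.1978 = 5.0556
Σp_3ᵢ² = 0.16² + 0.40² + 0.02² + 0.14² + 0.08² + 0.15² + 0.05² = 0.0256 + 0.1600 + 0.0004 + 0.0196 + 0.0064 + 0.0225 + 0.0025 = 0.2370
B_3 = 1 / 0.2370 = 4.2194
Ranking by B (broadest → narrowest): species 2 (5.06) > species 3 (4.22) > species 4 (2.42)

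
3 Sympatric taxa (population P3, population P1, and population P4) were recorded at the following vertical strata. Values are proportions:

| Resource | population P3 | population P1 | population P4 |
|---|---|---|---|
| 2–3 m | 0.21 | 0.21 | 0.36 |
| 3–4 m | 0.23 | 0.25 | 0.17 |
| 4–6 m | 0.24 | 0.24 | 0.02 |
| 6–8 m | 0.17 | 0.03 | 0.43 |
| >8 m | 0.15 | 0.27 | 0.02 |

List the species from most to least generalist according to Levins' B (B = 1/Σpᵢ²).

Σp_P3ᵢ² = 0.21² + 0.23² + 0.24² + 0.17² + 0.15² = 0.0441 + 0.0529 + 0.0576 + 0.0289 + 0.0225 = 0.2060
B_P3 = 1 / 0.2060 = 4.8544
Σp_P1ᵢ² = 0.21² + 0.25² + 0.24² + 0.03² + 0.27² = 0.0441 + 0.0625 + 0.0576 + 0.0009 + 0.0729 = 0.2380
B_P1 = 1 / 0.2380 = 4.2017
Σp_P4ᵢ² = 0.36² + 0.17² + 0.02² + 0.43² + 0.02² = 0.1296 + 0.0289 + 0.0004 + 0.1849 + 0.0004 = 0.3442
B_P4 = 1 / 0.3442 = 2.9053
Ranking by B (broadest → narrowest): population P3 (4.85) > population P1 (4.20) > population P4 (2.91)

population P3 > population P1 > population P4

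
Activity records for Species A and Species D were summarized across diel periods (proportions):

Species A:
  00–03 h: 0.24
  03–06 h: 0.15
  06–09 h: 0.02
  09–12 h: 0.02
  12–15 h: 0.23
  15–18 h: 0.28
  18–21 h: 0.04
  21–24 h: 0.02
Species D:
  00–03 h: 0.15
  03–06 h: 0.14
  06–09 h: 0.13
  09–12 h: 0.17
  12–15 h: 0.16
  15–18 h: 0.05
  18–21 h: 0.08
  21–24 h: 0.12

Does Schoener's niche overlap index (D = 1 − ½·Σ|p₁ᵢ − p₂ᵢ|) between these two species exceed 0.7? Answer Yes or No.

No

Σ|p₁ᵢ − p₂ᵢ| = 0.09 + 0.01 + 0.11 + 0.15 + 0.07 + 0.23 + 0.04 + 0.10 = 0.80
D = 1 − ½ × 0.80 = 1 − 0.400 = 0.6000
D = 0.6000 < 0.7 → No.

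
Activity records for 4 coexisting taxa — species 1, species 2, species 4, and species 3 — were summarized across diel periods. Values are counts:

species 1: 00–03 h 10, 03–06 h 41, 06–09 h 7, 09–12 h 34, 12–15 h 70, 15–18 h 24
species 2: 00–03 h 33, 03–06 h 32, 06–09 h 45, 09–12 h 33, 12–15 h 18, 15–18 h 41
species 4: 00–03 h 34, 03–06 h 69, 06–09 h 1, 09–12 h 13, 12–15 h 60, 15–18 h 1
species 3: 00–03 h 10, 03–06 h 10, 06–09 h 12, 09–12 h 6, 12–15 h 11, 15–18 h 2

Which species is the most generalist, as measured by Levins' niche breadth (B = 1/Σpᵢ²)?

Proportions for species 1 (n=186): 10/186=0.0538, 41/186=0.2204, 7/186=0.0376, 34/186=0.1828, 70/186=0.3763, 24/186=0.1290
Proportions for species 2 (n=202): 33/202=0.1634, 32/202=0.1584, 45/202=0.2228, 33/202=0.1634, 18/202=0.0891, 41/202=0.2030
Proportions for species 4 (n=178): 34/178=0.1910, 69/178=0.3876, 1/178=0.0056, 13/178=0.0730, 60/178=0.3371, 1/178=0.0056
Proportions for species 3 (n=51): 10/51=0.1961, 10/51=0.1961, 12/51=0.2353, 6/51=0.1176, 11/51=0.2157, 2/51=0.0392
Σp_1ᵢ² = 0.0538² + 0.2204² + 0.0376² + 0.1828² + 0.3763² + 0.1290² = 0.002894 + 0.048576 + 0.001414 + 0.033416 + 0.141602 + 0.016641 = 0.244543
B_1 = 1 / 0.244543 = 4.0893
Σp_2ᵢ² = 0.1634² + 0.1584² + 0.2228² + 0.1634² + 0.0891² + 0.2030² = 0.026700 + 0.025091 + 0.049640 + 0.026700 + 0.007939 + 0.041209 = 0.177279
B_2 = 1 / 0.177279 = 5.6408
Σp_4ᵢ² = 0.1910² + 0.3876² + 0.0056² + 0.0730² + 0.3371² + 0.0056² = 0.036481 + 0.150234 + 0.000031 + 0.005329 + 0.113636 + 0.000031 = 0.305742
B_4 = 1 / 0.305742 = 3.2707
Σp_3ᵢ² = 0.1961² + 0.1961² + 0.2353² + 0.1176² + 0.2157² + 0.0392² = 0.038455 + 0.038455 + 0.055366 + 0.013830 + 0.046526 + 0.001537 = 0.194169
B_3 = 1 / 0.194169 = 5.1502
Highest B → broadest niche (most generalist): species 2 (B = 5.64).

species 2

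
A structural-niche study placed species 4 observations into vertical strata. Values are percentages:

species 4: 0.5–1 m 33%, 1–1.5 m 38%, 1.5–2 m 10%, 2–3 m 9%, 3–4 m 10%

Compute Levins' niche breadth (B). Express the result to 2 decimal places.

3.55

Convert percentages to proportions (divide by 100).
Σpᵢ² = 0.33² + 0.38² + 0.10² + 0.09² + 0.10² = 0.1089 + 0.1444 + 0.0100 + 0.0081 + 0.0100 = 0.2814
B = 1 / 0.2814 = 3.5537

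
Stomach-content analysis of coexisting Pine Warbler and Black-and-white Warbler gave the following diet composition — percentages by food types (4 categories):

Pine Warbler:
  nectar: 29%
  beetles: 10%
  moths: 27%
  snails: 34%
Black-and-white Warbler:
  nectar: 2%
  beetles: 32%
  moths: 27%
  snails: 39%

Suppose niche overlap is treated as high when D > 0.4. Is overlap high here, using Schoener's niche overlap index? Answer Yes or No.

Convert percentages to proportions (divide by 100).
Σ|p₁ᵢ − p₂ᵢ| = 0.27 + 0.22 + 0.00 + 0.05 = 0.54
D = 1 − ½ × 0.54 = 1 − 0.270 = 0.7300
D = 0.7300 > 0.4 → Yes.

Yes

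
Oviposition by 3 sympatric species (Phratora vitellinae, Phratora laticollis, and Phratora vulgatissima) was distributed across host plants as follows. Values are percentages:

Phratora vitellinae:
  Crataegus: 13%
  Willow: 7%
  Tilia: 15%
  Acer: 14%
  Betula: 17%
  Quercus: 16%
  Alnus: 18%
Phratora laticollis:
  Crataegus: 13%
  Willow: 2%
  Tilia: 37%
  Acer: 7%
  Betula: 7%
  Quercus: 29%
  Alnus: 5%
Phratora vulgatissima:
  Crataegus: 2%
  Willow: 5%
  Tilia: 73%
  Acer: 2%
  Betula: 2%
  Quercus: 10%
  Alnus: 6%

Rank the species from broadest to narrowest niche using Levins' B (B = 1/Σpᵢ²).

Convert percentages to proportions (divide by 100).
Σp_viteᵢ² = 0.13² + 0.07² + 0.15² + 0.14² + 0.17² + 0.16² + 0.18² = 0.0169 + 0.0049 + 0.0225 + 0.0196 + 0.0289 + 0.0256 + 0.0324 = 0.1508
B_vite = 1 / 0.1508 = 6.6313
Σp_latiᵢ² = 0.13² + 0.02² + 0.37² + 0.07² + 0.07² + 0.29² + 0.05² = 0.0169 + 0.0004 + 0.1369 + 0.0049 + 0.0049 + 0.0841 + 0.0025 = 0.2506
B_lati = 1 / 0.2506 = 3.9904
Σp_vulgᵢ² = 0.02² + 0.05² + 0.73² + 0.02² + 0.02² + 0.10² + 0.06² = 0.0004 + 0.0025 + 0.5329 + 0.0004 + 0.0004 + 0.0100 + 0.0036 = 0.5502
B_vulg = 1 / 0.5502 = 1.8175
Ranking by B (broadest → narrowest): Phratora vitellinae (6.63) > Phratora laticollis (3.99) > Phratora vulgatissima (1.82)

Phratora vitellinae > Phratora laticollis > Phratora vulgatissima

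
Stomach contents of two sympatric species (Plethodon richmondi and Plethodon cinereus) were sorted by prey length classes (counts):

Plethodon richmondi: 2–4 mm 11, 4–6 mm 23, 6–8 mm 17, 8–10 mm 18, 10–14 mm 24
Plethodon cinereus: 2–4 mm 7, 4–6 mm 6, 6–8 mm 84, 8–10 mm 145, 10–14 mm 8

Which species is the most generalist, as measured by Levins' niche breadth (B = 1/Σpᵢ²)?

Proportions for Plethodon richmondi (n=93): 11/93=0.1183, 23/93=0.2473, 17/93=0.1828, 18/93=0.1935, 24/93=0.2581
Proportions for Plethodon cinereus (n=250): 7/250=0.0280, 6/250=0.0240, 84/250=0.3360, 145/250=0.5800, 8/250=0.0320
Σp_richᵢ² = 0.1183² + 0.2473² + 0.1828² + 0.1935² + 0.2581² = 0.013995 + 0.061157 + 0.033416 + 0.037442 + 0.066616 = 0.212626
B_rich = 1 / 0.212626 = 4.7031
Σp_cineᵢ² = 0.0280² + 0.0240² + 0.3360² + 0.5800² + 0.0320² = 0.000784 + 0.000576 + 0.112896 + 0.336400 + 0.001024 = 0.451680
B_cine = 1 / 0.451680 = 2.2140
Highest B → broadest niche (most generalist): Plethodon richmondi (B = 4.70).

Plethodon richmondi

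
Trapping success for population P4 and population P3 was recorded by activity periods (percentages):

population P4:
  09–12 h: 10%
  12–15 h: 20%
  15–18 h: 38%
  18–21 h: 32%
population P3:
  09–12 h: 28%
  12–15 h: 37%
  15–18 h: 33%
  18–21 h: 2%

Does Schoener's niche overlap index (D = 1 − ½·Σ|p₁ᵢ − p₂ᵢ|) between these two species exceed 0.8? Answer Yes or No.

Convert percentages to proportions (divide by 100).
Σ|p₁ᵢ − p₂ᵢ| = 0.18 + 0.17 + 0.05 + 0.30 = 0.70
D = 1 − ½ × 0.70 = 1 − 0.350 = 0.6500
D = 0.6500 < 0.8 → No.

No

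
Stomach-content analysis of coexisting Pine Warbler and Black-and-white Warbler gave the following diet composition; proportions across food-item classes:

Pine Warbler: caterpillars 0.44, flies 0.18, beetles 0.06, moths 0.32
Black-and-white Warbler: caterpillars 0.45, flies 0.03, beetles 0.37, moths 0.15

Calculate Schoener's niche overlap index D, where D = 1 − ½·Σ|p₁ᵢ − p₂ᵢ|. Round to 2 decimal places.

0.68

Σ|p₁ᵢ − p₂ᵢ| = 0.01 + 0.15 + 0.31 + 0.17 = 0.64
D = 1 − ½ × 0.64 = 1 − 0.320 = 0.6800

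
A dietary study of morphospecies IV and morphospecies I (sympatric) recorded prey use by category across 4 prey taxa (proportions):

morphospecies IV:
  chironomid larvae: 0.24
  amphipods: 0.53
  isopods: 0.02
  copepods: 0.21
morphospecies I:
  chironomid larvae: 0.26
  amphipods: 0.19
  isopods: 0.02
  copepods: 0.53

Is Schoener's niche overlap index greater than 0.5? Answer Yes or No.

Yes

Σ|p₁ᵢ − p₂ᵢ| = 0.02 + 0.34 + 0.00 + 0.32 = 0.68
D = 1 − ½ × 0.68 = 1 − 0.340 = 0.6600
D = 0.6600 > 0.5 → Yes.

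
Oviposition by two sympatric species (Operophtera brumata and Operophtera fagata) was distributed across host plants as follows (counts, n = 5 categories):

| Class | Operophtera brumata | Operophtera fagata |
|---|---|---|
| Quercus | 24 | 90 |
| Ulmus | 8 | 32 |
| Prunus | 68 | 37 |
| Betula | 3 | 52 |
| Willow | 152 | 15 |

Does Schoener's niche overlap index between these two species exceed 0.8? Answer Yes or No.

No

Proportions for Operophtera brumata (n=255): 24/255=0.0941, 8/255=0.0314, 68/255=0.2667, 3/255=0.0118, 152/255=0.5961
Proportions for Operophtera fagata (n=226): 90/226=0.3982, 32/226=0.1416, 37/226=0.1637, 52/226=0.2301, 15/226=0.0664
Σ|p₁ᵢ − p₂ᵢ| = 0.3041 + 0.1102 + 0.1030 + 0.2183 + 0.5297 = 1.2653
D = 1 − ½ × 1.2653 = 1 − 0.63265 = 0.36735
D = 0.36735 < 0.8 → No.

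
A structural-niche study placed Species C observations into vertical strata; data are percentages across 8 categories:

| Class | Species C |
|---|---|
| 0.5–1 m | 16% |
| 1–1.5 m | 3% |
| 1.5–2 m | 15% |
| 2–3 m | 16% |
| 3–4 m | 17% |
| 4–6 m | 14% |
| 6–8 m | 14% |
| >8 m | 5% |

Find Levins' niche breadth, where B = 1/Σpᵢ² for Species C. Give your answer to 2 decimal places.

Convert percentages to proportions (divide by 100).
Σpᵢ² = 0.16² + 0.03² + 0.15² + 0.16² + 0.17² + 0.14² + 0.14² + 0.05² = 0.0256 + 0.0009 + 0.0225 + 0.0256 + 0.0289 + 0.0196 + 0.0196 + 0.0025 = 0.1452
B = 1 / 0.1452 = 6.8871

6.89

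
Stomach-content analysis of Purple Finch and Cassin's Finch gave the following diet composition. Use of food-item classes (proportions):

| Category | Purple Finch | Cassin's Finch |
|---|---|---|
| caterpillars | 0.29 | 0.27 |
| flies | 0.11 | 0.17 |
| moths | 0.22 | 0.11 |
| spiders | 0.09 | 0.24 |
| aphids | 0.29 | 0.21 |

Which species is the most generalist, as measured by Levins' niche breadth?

Cassin's Finch

Σp_Purpᵢ² = 0.29² + 0.11² + 0.22² + 0.09² + 0.29² = 0.0841 + 0.0121 + 0.0484 + 0.0081 + 0.0841 = 0.2368
B_Purp = 1 / 0.2368 = 4.2230
Σp_Cassᵢ² = 0.27² + 0.17² + 0.11² + 0.24² + 0.21² = 0.0729 + 0.0289 + 0.0121 + 0.0576 + 0.0441 = 0.2156
B_Cass = 1 / 0.2156 = 4.6382
Highest B → broadest niche (most generalist): Cassin's Finch (B = 4.64).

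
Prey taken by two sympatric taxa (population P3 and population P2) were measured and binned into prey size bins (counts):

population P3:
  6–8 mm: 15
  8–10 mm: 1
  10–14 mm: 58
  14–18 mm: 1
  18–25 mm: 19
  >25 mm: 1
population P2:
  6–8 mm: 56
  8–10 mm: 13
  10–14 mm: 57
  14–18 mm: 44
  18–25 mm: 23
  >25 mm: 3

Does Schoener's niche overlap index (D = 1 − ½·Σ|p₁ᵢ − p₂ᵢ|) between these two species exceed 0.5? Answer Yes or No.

Proportions for population P3 (n=95): 15/95=0.1579, 1/95=0.0105, 58/95=0.6105, 1/95=0.0105, 19/95=0.2000, 1/95=0.0105
Proportions for population P2 (n=196): 56/196=0.2857, 13/196=0.0663, 57/196=0.2908, 44/196=0.2245, 23/196=0.1173, 3/196=0.0153
Σ|p₁ᵢ − p₂ᵢ| = 0.1278 + 0.0558 + 0.3197 + 0.2140 + 0.0827 + 0.0048 = 0.8048
D = 1 − ½ × 0.8048 = 1 − 0.40240 = 0.59760
D = 0.59760 > 0.5 → Yes.

Yes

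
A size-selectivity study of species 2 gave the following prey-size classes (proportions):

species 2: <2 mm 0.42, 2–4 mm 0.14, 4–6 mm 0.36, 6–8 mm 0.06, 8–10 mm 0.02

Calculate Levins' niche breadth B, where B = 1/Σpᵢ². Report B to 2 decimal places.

3.03

Σpᵢ² = 0.42² + 0.14² + 0.36² + 0.06² + 0.02² = 0.1764 + 0.0196 + 0.1296 + 0.0036 + 0.0004 = 0.3296
B = 1 / 0.3296 = 3.0340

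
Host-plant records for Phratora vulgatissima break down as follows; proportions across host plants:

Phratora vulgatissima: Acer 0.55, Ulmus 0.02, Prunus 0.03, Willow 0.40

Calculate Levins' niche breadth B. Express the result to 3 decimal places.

Σpᵢ² = 0.55² + 0.02² + 0.03² + 0.40² = 0.3025 + 0.0004 + 0.0009 + 0.1600 = 0.4638
B = 1 / 0.4638 = 2.15610

2.156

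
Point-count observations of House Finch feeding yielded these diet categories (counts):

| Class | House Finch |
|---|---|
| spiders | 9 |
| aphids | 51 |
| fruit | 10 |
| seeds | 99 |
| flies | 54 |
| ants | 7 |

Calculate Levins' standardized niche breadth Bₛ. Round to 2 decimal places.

0.48

Proportions for House Finch (n=230): 9/230=0.0391, 51/230=0.2217, 10/230=0.0435, 99/230=0.4304, 54/230=0.2348, 7/230=0.0304
Σpᵢ² = 0.0391² + 0.2217² + 0.0435² + 0.4304² + 0.2348² + 0.0304² = 0.001529 + 0.049151 + 0.001892 + 0.185244 + 0.055131 + 0.000924 = 0.293871
B = 1 / 0.293871 = 3.4029
Bₛ = (B − 1)/(n − 1) = (3.4029 − 1)/(6 − 1) = 2.4029/5 = 0.4806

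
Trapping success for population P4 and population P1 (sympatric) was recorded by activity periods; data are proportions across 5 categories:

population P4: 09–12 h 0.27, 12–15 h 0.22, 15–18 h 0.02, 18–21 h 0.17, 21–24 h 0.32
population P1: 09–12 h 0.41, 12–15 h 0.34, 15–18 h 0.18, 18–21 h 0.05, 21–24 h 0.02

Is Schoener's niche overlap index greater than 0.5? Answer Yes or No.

Yes

Σ|p₁ᵢ − p₂ᵢ| = 0.14 + 0.12 + 0.16 + 0.12 + 0.30 = 0.84
D = 1 − ½ × 0.84 = 1 − 0.420 = 0.5800
D = 0.5800 > 0.5 → Yes.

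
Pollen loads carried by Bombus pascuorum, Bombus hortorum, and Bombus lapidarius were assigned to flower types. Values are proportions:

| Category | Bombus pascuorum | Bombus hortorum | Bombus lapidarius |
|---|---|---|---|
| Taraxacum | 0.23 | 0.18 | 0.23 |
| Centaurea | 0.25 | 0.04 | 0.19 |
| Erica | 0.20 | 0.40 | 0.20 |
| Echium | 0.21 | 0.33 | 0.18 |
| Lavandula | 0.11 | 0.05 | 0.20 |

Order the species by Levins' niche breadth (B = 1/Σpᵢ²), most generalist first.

Σp_pascᵢ² = 0.23² + 0.25² + 0.20² + 0.21² + 0.11² = 0.0529 + 0.0625 + 0.0400 + 0.0441 + 0.0121 = 0.2116
B_pasc = 1 / 0.2116 = 4.7259
Σp_hortᵢ² = 0.18² + 0.04² + 0.40² + 0.33² + 0.05² = 0.0324 + 0.0016 + 0.1600 + 0.1089 + 0.0025 = 0.3054
B_hort = 1 / 0.3054 = 3.2744
Σp_lapiᵢ² = 0.23² + 0.19² + 0.20² + 0.18² + 0.20² = 0.0529 + 0.0361 + 0.0400 + 0.0324 + 0.0400 = 0.2014
B_lapi = 1 / 0.2014 = 4.9652
Ranking by B (broadest → narrowest): Bombus lapidarius (4.97) > Bombus pascuorum (4.73) > Bombus hortorum (3.27)

Bombus lapidarius > Bombus pascuorum > Bombus hortorum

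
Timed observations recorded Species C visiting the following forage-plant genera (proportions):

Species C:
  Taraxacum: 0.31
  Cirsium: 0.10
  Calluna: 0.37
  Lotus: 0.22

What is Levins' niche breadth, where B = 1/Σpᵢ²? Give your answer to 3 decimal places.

3.432

Σpᵢ² = 0.31² + 0.10² + 0.37² + 0.22² = 0.0961 + 0.0100 + 0.1369 + 0.0484 = 0.2914
B = 1 / 0.2914 = 3.43171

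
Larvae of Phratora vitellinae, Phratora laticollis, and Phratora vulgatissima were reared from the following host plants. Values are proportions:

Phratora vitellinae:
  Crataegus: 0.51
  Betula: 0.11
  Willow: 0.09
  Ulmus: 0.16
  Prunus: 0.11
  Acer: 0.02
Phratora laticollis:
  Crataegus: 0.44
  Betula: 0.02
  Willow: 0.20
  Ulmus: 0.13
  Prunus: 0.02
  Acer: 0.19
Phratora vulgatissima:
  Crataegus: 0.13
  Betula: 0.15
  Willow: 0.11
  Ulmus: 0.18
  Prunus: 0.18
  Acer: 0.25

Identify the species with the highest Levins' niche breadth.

Σp_viteᵢ² = 0.51² + 0.11² + 0.09² + 0.16² + 0.11² + 0.02² = 0.2601 + 0.0121 + 0.0081 + 0.0256 + 0.0121 + 0.0004 = 0.3184
B_vite = 1 / 0.3184 = 3.1407
Σp_latiᵢ² = 0.44² + 0.02² + 0.20² + 0.13² + 0.02² + 0.19² = 0.1936 + 0.0004 + 0.0400 + 0.0169 + 0.0004 + 0.0361 = 0.2874
B_lati = 1 / 0.2874 = 3.4795
Σp_vulgᵢ² = 0.13² + 0.15² + 0.11² + 0.18² + 0.18² + 0.25² = 0.0169 + 0.0225 + 0.0121 + 0.0324 + 0.0324 + 0.0625 = 0.1788
B_vulg = 1 / 0.1788 = 5.5928
Highest B → broadest niche (most generalist): Phratora vulgatissima (B = 5.59).

Phratora vulgatissima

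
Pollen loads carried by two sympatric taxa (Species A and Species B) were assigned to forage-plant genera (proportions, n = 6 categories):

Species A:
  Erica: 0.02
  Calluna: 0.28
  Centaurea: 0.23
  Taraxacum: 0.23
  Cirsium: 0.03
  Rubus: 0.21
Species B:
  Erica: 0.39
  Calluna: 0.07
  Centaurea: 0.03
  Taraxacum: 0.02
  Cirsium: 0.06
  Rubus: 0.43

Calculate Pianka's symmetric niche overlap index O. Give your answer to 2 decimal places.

0.46

Σ p₁ᵢp₂ᵢ = 0.0078 + 0.0196 + 0.0069 + 0.0046 + 0.0018 + 0.0903 = 0.1310
Σp_1ᵢ² = 0.02² + 0.28² + 0.23² + 0.23² + 0.03² + 0.21² = 0.0004 + 0.0784 + 0.0529 + 0.0529 + 0.0009 + 0.0441 = 0.2296
Σp_2ᵢ² = 0.39² + 0.07² + 0.03² + 0.02² + 0.06² + 0.43² = 0.1521 + 0.0049 + 0.0009 + 0.0004 + 0.0036 + 0.1849 = 0.3468
O = 0.1310 / √(0.2296 × 0.3468) = 0.1310 / 0.28218 = 0.4642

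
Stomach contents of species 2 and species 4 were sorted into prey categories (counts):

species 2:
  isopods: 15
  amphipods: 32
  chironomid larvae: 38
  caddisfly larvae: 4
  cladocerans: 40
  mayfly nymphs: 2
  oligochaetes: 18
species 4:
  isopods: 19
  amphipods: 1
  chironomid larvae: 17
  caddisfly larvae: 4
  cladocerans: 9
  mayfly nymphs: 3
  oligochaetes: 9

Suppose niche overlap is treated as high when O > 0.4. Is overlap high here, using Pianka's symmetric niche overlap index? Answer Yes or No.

Yes

Proportions for species 2 (n=149): 15/149=0.1007, 32/149=0.2148, 38/149=0.2550, 4/149=0.0268, 40/149=0.2685, 2/149=0.0134, 18/149=0.1208
Proportions for species 4 (n=62): 19/62=0.3065, 1/62=0.0161, 17/62=0.2742, 4/62=0.0645, 9/62=0.1452, 3/62=0.0484, 9/62=0.1452
Σ p₁ᵢp₂ᵢ = 0.030865 + 0.003458 + 0.069921 + 0.001729 + 0.038986 + 0.000649 + 0.017540 = 0.163148
Σp_1ᵢ² = 0.1007² + 0.2148² + 0.2550² + 0.0268² + 0.2685² + 0.0134² + 0.1208² = 0.010140 + 0.046139 + 0.065025 + 0.000718 + 0.072092 + 0.000180 + 0.014593 = 0.208887
Σp_2ᵢ² = 0.3065² + 0.0161² + 0.2742² + 0.0645² + 0.1452² + 0.0484² + 0.1452² = 0.093942 + 0.000259 + 0.075186 + 0.004160 + 0.021083 + 0.002343 + 0.021083 = 0.218056
O = 0.163148 / √(0.208887 × 0.218056) = 0.163148 / 0.2134223 = 0.7644
O = 0.7644 > 0.4 → Yes.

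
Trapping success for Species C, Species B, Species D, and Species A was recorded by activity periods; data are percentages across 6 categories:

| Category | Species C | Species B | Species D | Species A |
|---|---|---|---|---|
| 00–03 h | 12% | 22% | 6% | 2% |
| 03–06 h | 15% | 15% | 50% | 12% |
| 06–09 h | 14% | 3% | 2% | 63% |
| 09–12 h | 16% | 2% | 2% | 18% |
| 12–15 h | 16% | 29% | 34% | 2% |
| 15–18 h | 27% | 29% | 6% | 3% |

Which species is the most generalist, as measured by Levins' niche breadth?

Convert percentages to proportions (divide by 100).
Σp_Cᵢ² = 0.12² + 0.15² + 0.14² + 0.16² + 0.16² + 0.27² = 0.0144 + 0.0225 + 0.0196 + 0.0256 + 0.0256 + 0.0729 = 0.1806
B_C = 1 / 0.1806 = 5.5371
Σp_Bᵢ² = 0.22² + 0.15² + 0.03² + 0.02² + 0.29² + 0.29² = 0.0484 + 0.0225 + 0.0009 + 0.0004 + 0.0841 + 0.0841 = 0.2404
B_B = 1 / 0.2404 = 4.1597
Σp_Dᵢ² = 0.06² + 0.50² + 0.02² + 0.02² + 0.34² + 0.06² = 0.0036 + 0.2500 + 0.0004 + 0.0004 + 0.1156 + 0.0036 = 0.3736
B_D = 1 / 0.3736 = 2.6767
Σp_Aᵢ² = 0.02² + 0.12² + 0.63² + 0.18² + 0.02² + 0.03² = 0.0004 + 0.0144 + 0.3969 + 0.0324 + 0.0004 + 0.0009 = 0.4454
B_A = 1 / 0.4454 = 2.2452
Highest B → broadest niche (most generalist): Species C (B = 5.54).

Species C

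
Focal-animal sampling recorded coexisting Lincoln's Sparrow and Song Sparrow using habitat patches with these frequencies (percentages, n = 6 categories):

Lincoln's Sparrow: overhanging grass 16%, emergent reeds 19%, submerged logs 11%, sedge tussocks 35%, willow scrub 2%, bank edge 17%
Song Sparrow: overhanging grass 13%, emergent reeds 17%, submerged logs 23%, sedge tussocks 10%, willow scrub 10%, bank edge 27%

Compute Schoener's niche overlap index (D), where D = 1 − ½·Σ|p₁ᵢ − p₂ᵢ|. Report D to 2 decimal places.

Convert percentages to proportions (divide by 100).
Σ|p₁ᵢ − p₂ᵢ| = 0.03 + 0.02 + 0.12 + 0.25 + 0.08 + 0.10 = 0.60
D = 1 − ½ × 0.60 = 1 − 0.300 = 0.7000

0.70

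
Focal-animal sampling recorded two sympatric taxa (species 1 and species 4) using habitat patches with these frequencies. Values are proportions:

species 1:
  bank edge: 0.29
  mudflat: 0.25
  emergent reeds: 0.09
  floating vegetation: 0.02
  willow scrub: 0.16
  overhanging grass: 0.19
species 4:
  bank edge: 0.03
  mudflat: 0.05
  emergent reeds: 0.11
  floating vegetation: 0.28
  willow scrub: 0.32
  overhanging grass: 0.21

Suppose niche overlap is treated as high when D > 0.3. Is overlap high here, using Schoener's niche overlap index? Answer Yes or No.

Σ|p₁ᵢ − p₂ᵢ| = 0.26 + 0.20 + 0.02 + 0.26 + 0.16 + 0.02 = 0.92
D = 1 − ½ × 0.92 = 1 − 0.460 = 0.5400
D = 0.5400 > 0.3 → Yes.

Yes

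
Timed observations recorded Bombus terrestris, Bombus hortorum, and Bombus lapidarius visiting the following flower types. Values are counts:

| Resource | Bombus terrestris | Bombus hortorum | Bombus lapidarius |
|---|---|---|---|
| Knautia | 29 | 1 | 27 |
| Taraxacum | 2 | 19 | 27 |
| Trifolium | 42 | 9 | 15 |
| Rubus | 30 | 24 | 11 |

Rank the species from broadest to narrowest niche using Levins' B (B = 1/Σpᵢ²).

Proportions for Bombus terrestris (n=103): 29/103=0.2816, 2/103=0.0194, 42/103=0.4078, 30/103=0.2913
Proportions for Bombus hortorum (n=53): 1/53=0.0189, 19/53=0.3585, 9/53=0.1698, 24/53=0.4528
Proportions for Bombus lapidarius (n=80): 27/80=0.3375, 27/80=0.3375, 15/80=0.1875, 11/80=0.1375
Σp_terrᵢ² = 0.2816² + 0.0194² + 0.4078² + 0.2913² = 0.079299 + 0.000376 + 0.166301 + 0.084856 = 0.330832
B_terr = 1 / 0.330832 = 3.0227
Σp_hortᵢ² = 0.0189² + 0.3585² + 0.1698² + 0.4528² = 0.000357 + 0.128522 + 0.028832 + 0.205028 = 0.362739
B_hort = 1 / 0.362739 = 2.7568
Σp_lapiᵢ² = 0.3375² + 0.3375² + 0.1875² + 0.1375² = 0.113906 + 0.113906 + 0.035156 + 0.018906 = 0.281874
B_lapi = 1 / 0.281874 = 3.5477
Ranking by B (broadest → narrowest): Bombus lapidarius (3.55) > Bombus terrestris (3.02) > Bombus hortorum (2.76)

Bombus lapidarius > Bombus terrestris > Bombus hortorum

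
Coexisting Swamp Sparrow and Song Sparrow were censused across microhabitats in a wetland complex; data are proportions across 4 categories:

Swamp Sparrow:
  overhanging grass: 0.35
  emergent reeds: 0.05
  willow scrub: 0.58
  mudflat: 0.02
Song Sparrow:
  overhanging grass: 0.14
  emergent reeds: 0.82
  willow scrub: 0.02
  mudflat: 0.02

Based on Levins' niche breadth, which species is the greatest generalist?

Σp_Swamᵢ² = 0.35² + 0.05² + 0.58² + 0.02² = 0.1225 + 0.0025 + 0.3364 + 0.0004 = 0.4618
B_Swam = 1 / 0.4618 = 2.1654
Σp_Songᵢ² = 0.14² + 0.82² + 0.02² + 0.02² = 0.0196 + 0.6724 + 0.0004 + 0.0004 = 0.6928
B_Song = 1 / 0.6928 = 1.4434
Highest B → broadest niche (most generalist): Swamp Sparrow (B = 2.17).

Swamp Sparrow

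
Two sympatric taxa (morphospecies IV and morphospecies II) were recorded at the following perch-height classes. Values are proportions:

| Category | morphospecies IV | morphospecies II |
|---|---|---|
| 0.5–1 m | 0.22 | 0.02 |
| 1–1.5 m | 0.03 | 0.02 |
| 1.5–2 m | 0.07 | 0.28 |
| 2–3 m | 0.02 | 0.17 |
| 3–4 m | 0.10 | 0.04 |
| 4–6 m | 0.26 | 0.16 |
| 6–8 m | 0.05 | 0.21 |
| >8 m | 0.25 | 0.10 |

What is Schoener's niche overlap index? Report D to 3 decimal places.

0.480

Σ|p₁ᵢ − p₂ᵢ| = 0.20 + 0.01 + 0.21 + 0.15 + 0.06 + 0.10 + 0.16 + 0.15 = 1.04
D = 1 − ½ × 1.04 = 1 − 0.520 = 0.48000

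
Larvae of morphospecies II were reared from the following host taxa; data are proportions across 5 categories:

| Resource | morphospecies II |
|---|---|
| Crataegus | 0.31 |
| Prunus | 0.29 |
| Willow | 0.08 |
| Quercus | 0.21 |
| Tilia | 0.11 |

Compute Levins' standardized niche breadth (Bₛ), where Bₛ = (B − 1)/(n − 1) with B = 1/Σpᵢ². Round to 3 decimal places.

0.780

Σpᵢ² = 0.31² + 0.29² + 0.08² + 0.21² + 0.11² = 0.0961 + 0.0841 + 0.0064 + 0.0441 + 0.0121 = 0.2428
B = 1 / 0.2428 = 4.11862
Bₛ = (B − 1)/(n − 1) = (4.11862 − 1)/(5 − 1) = 3.11862/4 = 0.77966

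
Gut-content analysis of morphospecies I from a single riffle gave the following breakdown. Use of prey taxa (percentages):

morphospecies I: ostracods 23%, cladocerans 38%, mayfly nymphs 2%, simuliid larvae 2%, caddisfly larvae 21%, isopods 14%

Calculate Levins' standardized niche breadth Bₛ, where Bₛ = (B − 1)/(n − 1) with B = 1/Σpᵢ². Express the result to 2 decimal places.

0.56

Convert percentages to proportions (divide by 100).
Σpᵢ² = 0.23² + 0.38² + 0.02² + 0.02² + 0.21² + 0.14² = 0.0529 + 0.1444 + 0.0004 + 0.0004 + 0.0441 + 0.0196 = 0.2618
B = 1 / 0.2618 = 3.8197
Bₛ = (B − 1)/(n − 1) = (3.8197 − 1)/(6 − 1) = 2.8197/5 = 0.5639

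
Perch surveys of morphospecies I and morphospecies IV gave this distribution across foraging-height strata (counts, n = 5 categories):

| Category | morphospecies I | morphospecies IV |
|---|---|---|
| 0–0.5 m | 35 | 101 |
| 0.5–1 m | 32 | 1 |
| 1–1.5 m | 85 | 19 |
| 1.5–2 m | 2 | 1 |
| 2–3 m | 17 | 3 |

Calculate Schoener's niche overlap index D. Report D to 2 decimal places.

Proportions for morphospecies I (n=171): 35/171=0.2047, 32/171=0.1871, 85/171=0.4971, 2/171=0.0117, 17/171=0.0994
Proportions for morphospecies IV (n=125): 101/125=0.8080, 1/125=0.0080, 19/125=0.1520, 1/125=0.0080, 3/125=0.0240
Σ|p₁ᵢ − p₂ᵢ| = 0.6033 + 0.1791 + 0.3451 + 0.0037 + 0.0754 = 1.2066
D = 1 − ½ × 1.2066 = 1 − 0.60330 = 0.39670

0.40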